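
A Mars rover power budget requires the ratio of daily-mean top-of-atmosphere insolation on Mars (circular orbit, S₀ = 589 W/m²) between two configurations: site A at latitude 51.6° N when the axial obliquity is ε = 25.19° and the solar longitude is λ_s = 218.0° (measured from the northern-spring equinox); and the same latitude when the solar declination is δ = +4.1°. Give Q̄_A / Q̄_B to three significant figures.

— Configuration A (φ=+51.6°):
Solar declination: sin δ = sin ε · sin λ_s = sin 25.19° × sin 218.0° = -0.26204, so δ = -15.191°.
cos H₀ = −tan(+51.6°) tan(-15.191°) = 0.3426, H₀ = 1.2211 rad.
Bracket: H₀ sin φ sin δ + cos φ cos δ sin H₀ = 1.2211×0.78369×-0.26204 + 0.62115×0.96506×0.93949 = -0.250763 + 0.563174 = 0.312411.
Q̄ = (S₀/π) × [bracket] = (589/π) × 0.312411 = 58.572 W/m².
— Configuration B (φ=+51.6°):
cos H₀ = −tan(+51.6°) tan(+4.100°) = -0.0904, H₀ = 1.6614 rad.
Bracket: H₀ sin φ sin δ + cos φ cos δ sin H₀ = 1.6614×0.78369×0.07150 + 0.62115×0.99744×0.99590 = 0.093095 + 0.617020 = 0.710115.
Q̄ = (S₀/π) × [bracket] = (589/π) × 0.710115 = 133.14 W/m².
Ratio Q̄_A / Q̄_B = 58.572 / 133.14 = 0.4399.

Q̄_A / Q̄_B ≈ 0.440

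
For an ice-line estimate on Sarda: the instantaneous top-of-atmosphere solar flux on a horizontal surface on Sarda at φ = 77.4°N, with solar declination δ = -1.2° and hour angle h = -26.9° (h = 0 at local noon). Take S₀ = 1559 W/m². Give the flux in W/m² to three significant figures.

271 W/m²

cos θ_z = sin φ sin δ + cos φ cos δ cos h = -0.020438 + 0.194497 = 0.174059.
Flux = S₀ · cos θ_z = 1559 × 0.174059 = 271.4 W/m².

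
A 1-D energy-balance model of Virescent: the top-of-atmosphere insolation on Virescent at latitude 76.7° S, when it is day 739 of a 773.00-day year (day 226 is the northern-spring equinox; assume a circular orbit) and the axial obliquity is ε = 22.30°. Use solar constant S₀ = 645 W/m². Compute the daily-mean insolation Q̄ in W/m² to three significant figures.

Solar longitude: λ_s = 360° × (739 − 226)/773.00 = 238.913°.
sin δ = sin 22.30° × sin 238.913° = -0.32496, so δ = -18.963°.
cos H₀ = −tan(-76.7°) tan(-18.963°) = -1.4536 ≤ −1 ⇒ polar day, H₀ = π.
Bracket: H₀ sin φ sin δ + cos φ cos δ sin H₀ = 3.1416×-0.97318×-0.32496 + 0.23005×0.94573×0.00000 = 0.993514 + 0.000000 = 0.993514.
Q̄ = (S₀/π) × [bracket] = (645/π) × 0.993514 = 204.0 W/m².

Q̄ ≈ 204 W/m²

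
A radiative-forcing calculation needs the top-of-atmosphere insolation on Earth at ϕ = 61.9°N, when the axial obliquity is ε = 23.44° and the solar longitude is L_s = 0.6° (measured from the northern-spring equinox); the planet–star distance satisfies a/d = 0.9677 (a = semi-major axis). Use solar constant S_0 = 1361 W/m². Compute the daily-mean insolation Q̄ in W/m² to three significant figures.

Q̄ ≈ 193 W/m²

Solar declination: sin δ = sin ε · sin L_s = sin 23.44° × sin 0.6° = 0.00417, so δ = +0.239°.
cos h₀ = −tan(+61.9°) tan(+0.239°) = -0.0078, h₀ = 1.5786 rad.
Bracket: h₀ sin ϕ sin δ + cos ϕ cos δ sin h₀ = 1.5786×0.88213×0.00417 + 0.47101×0.99999×0.99997 = 0.005807 + 0.470991 = 0.476798.
Inverse-square distance factor (a/d)² = 0.9677² = 0.936443.
Q̄ = (S_0/π) × 0.936443 × [bracket] = (1361/π) × 0.936443 × 0.476798 = 193.4 W/m².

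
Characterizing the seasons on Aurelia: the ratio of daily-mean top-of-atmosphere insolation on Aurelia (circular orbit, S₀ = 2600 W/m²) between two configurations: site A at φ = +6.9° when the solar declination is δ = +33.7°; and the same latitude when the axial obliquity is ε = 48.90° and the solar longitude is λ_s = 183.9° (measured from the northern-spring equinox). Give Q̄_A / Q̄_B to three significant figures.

— Configuration A (φ=+6.9°):
cos H₀ = −tan(+6.9°) tan(+33.700°) = -0.0807, H₀ = 1.6516 rad.
Bracket: H₀ sin φ sin δ + cos φ cos δ sin H₀ = 1.6516×0.12014×0.55484 + 0.99276×0.83195×0.99674 = 0.110093 + 0.823234 = 0.933327.
Q̄ = (S₀/π) × [bracket] = (2600/π) × 0.933327 = 772.43 W/m².
— Configuration B (φ=+6.9°):
Solar declination: sin δ = sin ε · sin λ_s = sin 48.90° × sin 183.9° = -0.05125, so δ = -2.938°.
cos H₀ = −tan(+6.9°) tan(-2.938°) = 0.0062, H₀ = 1.5646 rad.
Bracket: H₀ sin φ sin δ + cos φ cos δ sin H₀ = 1.5646×0.12014×-0.05125 + 0.99276×0.99869×0.99998 = -0.009634 + 0.991440 = 0.981806.
Q̄ = (S₀/π) × [bracket] = (2600/π) × 0.981806 = 812.55 W/m².
Ratio Q̄_A / Q̄_B = 772.43 / 812.55 = 0.9506.

Q̄_A / Q̄_B ≈ 0.951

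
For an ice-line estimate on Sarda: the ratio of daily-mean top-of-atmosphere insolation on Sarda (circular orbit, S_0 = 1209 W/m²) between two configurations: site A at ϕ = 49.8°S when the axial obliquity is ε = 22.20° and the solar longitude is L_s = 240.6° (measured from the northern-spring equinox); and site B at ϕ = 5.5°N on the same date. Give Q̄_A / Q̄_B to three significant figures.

Q̄_A / Q̄_B ≈ 1.19

— Configuration A (ϕ=-49.8°):
Solar declination: sin δ = sin ε · sin L_s = sin 22.20° × sin 240.6° = -0.32918, so δ = -19.219°.
cos h₀ = −tan(-49.8°) tan(-19.219°) = -0.4125, h₀ = 1.9960 rad.
Bracket: h₀ sin ϕ sin δ + cos ϕ cos δ sin h₀ = 1.9960×-0.76380×-0.32918 + 0.64546×0.94427×0.91095 = 0.501850 + 0.555214 = 1.057064.
Q̄ = (S_0/π) × [bracket] = (1209/π) × 1.057064 = 406.80 W/m².
— Configuration B (ϕ=+5.5°):
cos h₀ = −tan(+5.5°) tan(-19.219°) = 0.0336, h₀ = 1.5372 rad.
Bracket: h₀ sin ϕ sin δ + cos ϕ cos δ sin h₀ = 1.5372×0.09585×-0.32918 + 0.99540×0.94427×0.99944 = -0.048502 + 0.939400 = 0.890898.
Q̄ = (S_0/π) × [bracket] = (1209/π) × 0.890898 = 342.85 W/m².
Ratio Q̄_A / Q̄_B = 406.80 / 342.85 = 1.187.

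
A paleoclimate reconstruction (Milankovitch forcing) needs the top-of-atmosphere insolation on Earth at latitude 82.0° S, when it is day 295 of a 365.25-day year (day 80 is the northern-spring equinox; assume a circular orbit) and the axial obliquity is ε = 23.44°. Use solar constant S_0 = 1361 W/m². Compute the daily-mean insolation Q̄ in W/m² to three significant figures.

Q̄ ≈ 283 W/m²

Solar longitude: L_s = 360° × (295 − 80)/365.25 = 211.910°.
sin δ = sin 23.44° × sin 211.910° = -0.21026, so δ = -12.138°.
cos h₀ = −tan(-82.0°) tan(-12.138°) = -1.5303 ≤ −1 ⇒ polar day, h₀ = π.
Bracket: h₀ sin ϕ sin δ + cos ϕ cos δ sin h₀ = 3.1416×-0.99027×-0.21026 + 0.13917×0.97764×0.00000 = 0.654126 + 0.000000 = 0.654126.
Q̄ = (S_0/π) × [bracket] = (1361/π) × 0.654126 = 283.4 W/m².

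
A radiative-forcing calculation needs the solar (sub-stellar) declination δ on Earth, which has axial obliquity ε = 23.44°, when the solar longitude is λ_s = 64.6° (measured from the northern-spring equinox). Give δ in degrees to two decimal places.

sin δ = sin ε · sin λ_s = sin 23.44° × sin 64.6° = 0.359336.
δ = arcsin(0.359336) = +21.06°.

δ = +21.06°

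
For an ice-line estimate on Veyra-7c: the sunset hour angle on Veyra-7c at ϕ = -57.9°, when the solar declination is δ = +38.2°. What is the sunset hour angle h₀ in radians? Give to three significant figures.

cos h₀ = −tan ϕ · tan δ = 1.2545 ≥ 1, so the host star never rises (polar night) and h₀ = 0.

h₀ = 0.00 rad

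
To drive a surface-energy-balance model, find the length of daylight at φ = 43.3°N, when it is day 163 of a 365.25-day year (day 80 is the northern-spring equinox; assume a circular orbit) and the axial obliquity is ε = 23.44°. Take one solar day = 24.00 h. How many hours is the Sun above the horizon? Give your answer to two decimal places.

Solar longitude: λ_s = 360° × (163 − 80)/365.25 = 81.807°.
sin δ = sin 23.44° × sin 81.807° = 0.39373, so δ = +23.187°.
cos H₀ = −tan φ · tan δ = −tan(+43.3°) × tan(+23.187°) = -0.4036, so H₀ = 1.9863 rad = 113.81°.
Daylight = 2H₀/(2π) × 24.00 h = (1.9863/π) × 24.00 = 15.17 h.

15.17 h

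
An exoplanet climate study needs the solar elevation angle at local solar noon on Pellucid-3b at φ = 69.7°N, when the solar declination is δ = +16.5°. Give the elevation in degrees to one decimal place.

At local noon the hour angle is zero, so the zenith angle equals |φ − δ| = |+69.7° − (+16.500°)| = 53.200°.
Elevation = 90° − 53.200° = 36.8°.

36.8°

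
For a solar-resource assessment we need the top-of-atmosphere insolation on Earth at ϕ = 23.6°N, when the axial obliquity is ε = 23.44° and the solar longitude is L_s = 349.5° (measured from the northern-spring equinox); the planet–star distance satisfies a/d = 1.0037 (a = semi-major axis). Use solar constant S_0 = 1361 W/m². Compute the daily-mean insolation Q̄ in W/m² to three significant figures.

Q̄ ≈ 379 W/m²

Solar declination: sin δ = sin ε · sin L_s = sin 23.44° × sin 349.5° = -0.07249, so δ = -4.157°.
cos h₀ = −tan(+23.6°) tan(-4.157°) = 0.0318, h₀ = 1.5390 rad.
Bracket: h₀ sin ϕ sin δ + cos ϕ cos δ sin h₀ = 1.5390×0.40035×-0.07249 + 0.91636×0.99737×0.99950 = -0.044664 + 0.913493 = 0.868829.
Inverse-square distance factor (a/d)² = 1.0037² = 1.007414.
Q̄ = (S_0/π) × 1.007414 × [bracket] = (1361/π) × 1.007414 × 0.868829 = 379.2 W/m².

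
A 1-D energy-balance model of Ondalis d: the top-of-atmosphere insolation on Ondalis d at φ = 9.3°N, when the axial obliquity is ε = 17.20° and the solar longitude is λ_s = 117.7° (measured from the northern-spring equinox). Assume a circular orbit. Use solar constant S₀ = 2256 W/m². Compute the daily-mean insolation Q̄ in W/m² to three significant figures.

Q̄ ≈ 732 W/m²

Solar declination: sin δ = sin ε · sin λ_s = sin 17.20° × sin 117.7° = 0.26182, so δ = +15.178°.
cos H₀ = −tan(+9.3°) tan(+15.178°) = -0.0444, H₀ = 1.6152 rad.
Bracket: H₀ sin φ sin δ + cos φ cos δ sin H₀ = 1.6152×0.16160×0.26182 + 0.98686×0.96512×0.99901 = 0.068339 + 0.951495 = 1.019834.
Q̄ = (S₀/π) × [bracket] = (2256/π) × 1.019834 = 732.4 W/m².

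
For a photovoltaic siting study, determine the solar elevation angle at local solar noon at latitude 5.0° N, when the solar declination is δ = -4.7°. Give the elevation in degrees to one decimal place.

80.3°

At local noon the hour angle is zero, so the zenith angle equals |φ − δ| = |+5.0° − (-4.700°)| = 9.700°.
Elevation = 90° − 9.700° = 80.3°.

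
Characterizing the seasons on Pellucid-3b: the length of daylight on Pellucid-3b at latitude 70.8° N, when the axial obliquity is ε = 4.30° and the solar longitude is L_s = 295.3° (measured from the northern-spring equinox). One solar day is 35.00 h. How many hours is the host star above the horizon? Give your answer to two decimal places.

15.31 h

Solar declination: sin δ = sin ε · sin L_s = sin 4.30° × sin 295.3° = -0.06779, so δ = -3.887°.
cos h₀ = −tan ϕ · tan δ = −tan(+70.8°) × tan(-3.887°) = 0.1951, so h₀ = 1.3744 rad = 78.75°.
Daylight = 2h₀/(2π) × 35.00 h = (1.3744/π) × 35.00 = 15.31 h.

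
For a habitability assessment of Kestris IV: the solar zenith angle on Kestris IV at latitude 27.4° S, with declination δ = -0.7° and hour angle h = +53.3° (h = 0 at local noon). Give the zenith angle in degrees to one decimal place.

θ_z = 57.6°

cos θ_z = sin φ sin δ + cos φ cos δ cos h = 0.005622 + 0.530541 = 0.536163.
θ_z = arccos(0.536163) = 57.6°.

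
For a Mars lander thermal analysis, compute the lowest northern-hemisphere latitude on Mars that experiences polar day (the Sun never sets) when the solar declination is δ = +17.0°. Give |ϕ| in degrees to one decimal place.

Polar day requires cos h₀ = −tan ϕ tan δ ≤ −1, i.e. tan ϕ tan δ ≥ 1.
The boundary is |tan ϕ| · |tan δ| = 1, so |ϕ| = 90° − |δ| = 90° − 17.0° = 73.0° in the northern hemisphere.

|ϕ| = 73.0°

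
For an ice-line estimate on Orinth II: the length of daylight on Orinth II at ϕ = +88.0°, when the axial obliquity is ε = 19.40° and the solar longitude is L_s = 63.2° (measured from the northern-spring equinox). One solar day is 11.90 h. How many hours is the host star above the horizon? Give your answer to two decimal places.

Solar declination: sin δ = sin ε · sin L_s = sin 19.40° × sin 63.2° = 0.29648, so δ = +17.246°.
Sunrise equation: cos h₀ = −tan ϕ · tan δ = -8.8898 ≤ −1, so the host star never sets (polar day) and h₀ = π.
Daylight = 2h₀/(2π) × 11.90 h = (3.1416/π) × 11.90 = 11.90 h.

11.90 h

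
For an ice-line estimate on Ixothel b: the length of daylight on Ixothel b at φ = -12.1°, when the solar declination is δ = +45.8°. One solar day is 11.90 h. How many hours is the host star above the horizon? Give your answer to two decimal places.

cos H₀ = −tan φ · tan δ = −tan(-12.1°) × tan(+45.800°) = 0.2205, so H₀ = 1.3485 rad = 77.26°.
Daylight = 2H₀/(2π) × 11.90 h = (1.3485/π) × 11.90 = 5.11 h.

5.11 h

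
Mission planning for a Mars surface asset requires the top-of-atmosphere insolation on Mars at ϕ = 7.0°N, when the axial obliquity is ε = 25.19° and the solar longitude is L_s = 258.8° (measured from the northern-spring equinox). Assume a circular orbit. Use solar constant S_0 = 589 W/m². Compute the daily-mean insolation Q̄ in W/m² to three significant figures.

Solar declination: sin δ = sin ε · sin L_s = sin 25.19° × sin 258.8° = -0.41752, so δ = -24.678°.
cos h₀ = −tan(+7.0°) tan(-24.678°) = 0.0564, h₀ = 1.5143 rad.
Bracket: h₀ sin ϕ sin δ + cos ϕ cos δ sin h₀ = 1.5143×0.12187×-0.41752 + 0.99255×0.90867×0.99841 = -0.077052 + 0.900466 = 0.823414.
Q̄ = (S_0/π) × [bracket] = (589/π) × 0.823414 = 154.4 W/m².

Q̄ ≈ 154 W/m²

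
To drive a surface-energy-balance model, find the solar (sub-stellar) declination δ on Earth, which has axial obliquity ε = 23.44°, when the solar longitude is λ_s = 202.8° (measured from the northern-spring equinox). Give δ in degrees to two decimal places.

δ = -8.87°

sin δ = sin ε · sin λ_s = sin 23.44° × sin 202.8° = -0.154149.
δ = arcsin(-0.154149) = -8.87°.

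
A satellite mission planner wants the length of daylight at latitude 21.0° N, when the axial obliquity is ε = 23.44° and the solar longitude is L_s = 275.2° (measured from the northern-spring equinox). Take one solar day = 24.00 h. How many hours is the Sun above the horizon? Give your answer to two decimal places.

Solar declination: sin δ = sin ε · sin L_s = sin 23.44° × sin 275.2° = -0.39615, so δ = -23.338°.
cos h₀ = −tan ϕ · tan δ = −tan(+21.0°) × tan(-23.338°) = 0.1656, so h₀ = 1.4044 rad = 80.47°.
Daylight = 2h₀/(2π) × 24.00 h = (1.4044/π) × 24.00 = 10.73 h.

10.73 h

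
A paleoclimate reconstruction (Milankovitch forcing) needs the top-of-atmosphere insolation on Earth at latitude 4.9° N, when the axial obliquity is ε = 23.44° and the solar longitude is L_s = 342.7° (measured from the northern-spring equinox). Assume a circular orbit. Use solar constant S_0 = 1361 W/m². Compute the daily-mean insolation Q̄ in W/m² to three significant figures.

Q̄ ≈ 422 W/m²

Solar declination: sin δ = sin ε · sin L_s = sin 23.44° × sin 342.7° = -0.11829, so δ = -6.794°.
cos h₀ = −tan(+4.9°) tan(-6.794°) = 0.0102, h₀ = 1.5606 rad.
Bracket: h₀ sin ϕ sin δ + cos ϕ cos δ sin h₀ = 1.5606×0.08542×-0.11829 + 0.99635×0.99298×0.99995 = -0.015769 + 0.989306 = 0.973537.
Q̄ = (S_0/π) × [bracket] = (1361/π) × 0.973537 = 421.8 W/m².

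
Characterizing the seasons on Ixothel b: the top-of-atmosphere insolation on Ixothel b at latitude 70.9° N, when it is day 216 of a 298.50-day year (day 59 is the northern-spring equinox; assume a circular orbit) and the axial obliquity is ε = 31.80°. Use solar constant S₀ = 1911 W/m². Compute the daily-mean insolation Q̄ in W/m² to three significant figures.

Q̄ ≈ 127 W/m²

Solar longitude: λ_s = 360° × (216 − 59)/298.50 = 189.347°.
sin δ = sin 31.80° × sin 189.347° = -0.08558, so δ = -4.910°.
cos H₀ = −tan(+70.9°) tan(-4.910°) = 0.2481, H₀ = 1.3201 rad.
Bracket: H₀ sin φ sin δ + cos φ cos δ sin H₀ = 1.3201×0.94495×-0.08558 + 0.32722×0.99633×0.96875 = -0.106755 + 0.315831 = 0.209076.
Q̄ = (S₀/π) × [bracket] = (1911/π) × 0.209076 = 127.2 W/m².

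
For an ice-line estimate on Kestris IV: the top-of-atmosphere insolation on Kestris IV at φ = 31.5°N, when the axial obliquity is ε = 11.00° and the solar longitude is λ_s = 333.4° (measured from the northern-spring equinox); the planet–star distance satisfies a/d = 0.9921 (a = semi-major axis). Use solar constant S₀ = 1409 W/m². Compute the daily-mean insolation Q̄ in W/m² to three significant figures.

Q̄ ≈ 345 W/m²

Solar declination: sin δ = sin ε · sin λ_s = sin 11.00° × sin 333.4° = -0.08544, so δ = -4.901°.
cos H₀ = −tan(+31.5°) tan(-4.901°) = 0.0525, H₀ = 1.5182 rad.
Bracket: H₀ sin φ sin δ + cos φ cos δ sin H₀ = 1.5182×0.52250×-0.08544 + 0.85264×0.99634×0.99862 = -0.067776 + 0.848347 = 0.780571.
Inverse-square distance factor (a/d)² = 0.9921² = 0.984262.
Q̄ = (S₀/π) × 0.984262 × [bracket] = (1409/π) × 0.984262 × 0.780571 = 344.6 W/m².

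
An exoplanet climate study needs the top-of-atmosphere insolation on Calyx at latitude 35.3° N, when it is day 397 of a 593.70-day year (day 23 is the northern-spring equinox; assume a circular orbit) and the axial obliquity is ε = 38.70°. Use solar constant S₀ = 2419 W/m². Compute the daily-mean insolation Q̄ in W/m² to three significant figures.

Q̄ ≈ 278 W/m²

Solar longitude: λ_s = 360° × (397 − 23)/593.70 = 226.781°.
sin δ = sin 38.70° × sin 226.781° = -0.45564, so δ = -27.106°.
cos H₀ = −tan(+35.3°) tan(-27.106°) = 0.3624, H₀ = 1.1999 rad.
Bracket: H₀ sin φ sin δ + cos φ cos δ sin H₀ = 1.1999×0.57786×-0.45564 + 0.81614×0.89016×0.93202 = -0.315929 + 0.677108 = 0.361179.
Q̄ = (S₀/π) × [bracket] = (2419/π) × 0.361179 = 278.1 W/m².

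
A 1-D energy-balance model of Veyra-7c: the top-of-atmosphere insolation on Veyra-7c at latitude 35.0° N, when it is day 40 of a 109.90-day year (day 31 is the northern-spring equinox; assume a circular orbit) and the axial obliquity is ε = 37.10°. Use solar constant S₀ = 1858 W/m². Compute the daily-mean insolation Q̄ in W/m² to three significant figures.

Solar longitude: λ_s = 360° × (40 − 31)/109.90 = 29.481°.
sin δ = sin 37.10° × sin 29.481° = 0.29686, so δ = +17.269°.
cos H₀ = −tan(+35.0°) tan(+17.269°) = -0.2177, H₀ = 1.7902 rad.
Bracket: H₀ sin φ sin δ + cos φ cos δ sin H₀ = 1.7902×0.57358×0.29686 + 0.81915×0.95492×0.97602 = 0.304823 + 0.763465 = 1.068288.
Q̄ = (S₀/π) × [bracket] = (1858/π) × 1.068288 = 631.8 W/m².

Q̄ ≈ 632 W/m²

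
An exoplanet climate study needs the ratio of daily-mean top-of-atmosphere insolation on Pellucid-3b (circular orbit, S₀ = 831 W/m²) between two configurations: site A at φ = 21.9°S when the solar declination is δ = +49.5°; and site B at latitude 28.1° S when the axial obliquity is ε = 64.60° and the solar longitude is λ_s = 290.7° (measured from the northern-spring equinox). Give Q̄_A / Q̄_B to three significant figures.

— Configuration A (φ=-21.9°):
cos H₀ = −tan(-21.9°) tan(+49.500°) = 0.4707, H₀ = 1.0807 rad.
Bracket: H₀ sin φ sin δ + cos φ cos δ sin H₀ = 1.0807×-0.37299×0.76041 + 0.92784×0.64945×0.88230 = -0.306514 + 0.531661 = 0.225147.
Q̄ = (S₀/π) × [bracket] = (831/π) × 0.225147 = 59.555 W/m².
— Configuration B (φ=-28.1°):
Solar declination: sin δ = sin ε · sin λ_s = sin 64.60° × sin 290.7° = -0.84502, so δ = -57.674°.
cos H₀ = −tan(-28.1°) tan(-57.674°) = -0.8438, H₀ = 2.5751 rad.
Bracket: H₀ sin φ sin δ + cos φ cos δ sin H₀ = 2.5751×-0.47101×-0.84502 + 0.88213×0.53474×0.53669 = 1.024923 + 0.253162 = 1.278085.
Q̄ = (S₀/π) × [bracket] = (831/π) × 1.278085 = 338.07 W/m².
Ratio Q̄_A / Q̄_B = 59.555 / 338.07 = 0.1762.

Q̄_A / Q̄_B ≈ 0.176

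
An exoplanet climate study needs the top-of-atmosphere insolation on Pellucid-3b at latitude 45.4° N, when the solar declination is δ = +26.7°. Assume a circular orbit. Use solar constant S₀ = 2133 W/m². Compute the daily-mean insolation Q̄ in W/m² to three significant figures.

Q̄ ≈ 824 W/m²

cos H₀ = −tan(+45.4°) tan(+26.700°) = -0.5100, H₀ = 2.1060 rad.
Bracket: H₀ sin φ sin δ + cos φ cos δ sin H₀ = 2.1060×0.71203×0.44932 + 0.70215×0.89337×0.86016 = 0.673771 + 0.539561 = 1.213332.
Q̄ = (S₀/π) × [bracket] = (2133/π) × 1.213332 = 823.8 W/m².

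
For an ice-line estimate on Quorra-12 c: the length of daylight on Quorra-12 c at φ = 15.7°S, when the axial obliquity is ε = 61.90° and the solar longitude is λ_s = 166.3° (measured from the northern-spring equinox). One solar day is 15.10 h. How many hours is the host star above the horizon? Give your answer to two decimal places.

7.26 h

Solar declination: sin δ = sin ε · sin λ_s = sin 61.90° × sin 166.3° = 0.20892, so δ = +12.059°.
cos H₀ = −tan φ · tan δ = −tan(-15.7°) × tan(+12.059°) = 0.0601, so H₀ = 1.5107 rad = 86.56°.
Daylight = 2H₀/(2π) × 15.10 h = (1.5107/π) × 15.10 = 7.26 h.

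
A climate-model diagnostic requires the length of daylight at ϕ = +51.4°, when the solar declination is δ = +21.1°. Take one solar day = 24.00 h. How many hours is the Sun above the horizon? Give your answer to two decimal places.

cos h₀ = −tan ϕ · tan δ = −tan(+51.4°) × tan(+21.100°) = -0.4834, so h₀ = 2.0753 rad = 118.91°.
Daylight = 2h₀/(2π) × 24.00 h = (2.0753/π) × 24.00 = 15.85 h.

15.85 h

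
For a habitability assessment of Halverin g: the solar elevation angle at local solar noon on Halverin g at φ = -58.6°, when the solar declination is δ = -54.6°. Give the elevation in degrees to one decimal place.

At local noon the hour angle is zero, so the zenith angle equals |φ − δ| = |-58.6° − (-54.600°)| = 4.000°.
Elevation = 90° − 4.000° = 86.0°.

86.0°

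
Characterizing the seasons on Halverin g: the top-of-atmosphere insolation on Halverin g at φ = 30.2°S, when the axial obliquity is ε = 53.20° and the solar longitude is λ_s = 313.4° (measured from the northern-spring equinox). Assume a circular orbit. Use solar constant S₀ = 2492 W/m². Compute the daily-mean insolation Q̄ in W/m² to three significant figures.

Q̄ ≈ 971 W/m²

Solar declination: sin δ = sin ε · sin λ_s = sin 53.20° × sin 313.4° = -0.58179, so δ = -35.577°.
cos H₀ = −tan(-30.2°) tan(-35.577°) = -0.4163, H₀ = 2.0002 rad.
Bracket: H₀ sin φ sin δ + cos φ cos δ sin H₀ = 2.0002×-0.50302×-0.58179 + 0.86427×0.81334×0.90922 = 0.585363 + 0.639132 = 1.224495.
Q̄ = (S₀/π) × [bracket] = (2492/π) × 1.224495 = 971.3 W/m².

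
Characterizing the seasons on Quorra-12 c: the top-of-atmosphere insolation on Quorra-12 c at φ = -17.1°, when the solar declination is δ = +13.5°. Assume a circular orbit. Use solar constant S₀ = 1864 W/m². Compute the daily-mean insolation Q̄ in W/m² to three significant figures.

Q̄ ≈ 489 W/m²

cos H₀ = −tan(-17.1°) tan(+13.500°) = 0.0739, H₀ = 1.4969 rad.
Bracket: H₀ sin φ sin δ + cos φ cos δ sin H₀ = 1.4969×-0.29404×0.23345 + 0.95579×0.97237×0.99727 = -0.102753 + 0.926844 = 0.824091.
Q̄ = (S₀/π) × [bracket] = (1864/π) × 0.824091 = 489.0 W/m².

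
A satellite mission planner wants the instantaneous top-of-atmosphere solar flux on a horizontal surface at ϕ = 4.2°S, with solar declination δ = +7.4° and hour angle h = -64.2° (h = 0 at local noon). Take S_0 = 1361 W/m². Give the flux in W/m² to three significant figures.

573 W/m²

cos θ_z = sin ϕ sin δ + cos ϕ cos δ cos h = -0.009433 + 0.430447 = 0.421014.
Flux = S_0 · cos θ_z = 1361 × 0.421014 = 573.0 W/m².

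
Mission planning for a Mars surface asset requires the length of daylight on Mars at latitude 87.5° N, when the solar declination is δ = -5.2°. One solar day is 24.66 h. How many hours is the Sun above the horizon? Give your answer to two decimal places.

cos H₀ = −tan φ · tan δ = 2.0844 ≥ 1, so the Sun never rises (polar night) and H₀ = 0.
Daylight = 2H₀/(2π) × 24.66 h = (0.0000/π) × 24.66 = 0.00 h.

0.00 h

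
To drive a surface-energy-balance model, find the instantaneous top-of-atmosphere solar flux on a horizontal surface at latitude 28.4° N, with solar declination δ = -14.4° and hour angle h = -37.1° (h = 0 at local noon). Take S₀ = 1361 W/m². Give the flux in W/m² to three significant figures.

cos θ_z = sin φ sin δ + cos φ cos δ cos h = -0.118283 + 0.679552 = 0.561269.
Flux = S₀ · cos θ_z = 1361 × 0.561269 = 763.9 W/m².

764 W/m²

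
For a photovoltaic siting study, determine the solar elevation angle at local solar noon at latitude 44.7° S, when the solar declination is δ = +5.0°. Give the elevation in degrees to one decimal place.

40.3°

At local noon the hour angle is zero, so the zenith angle equals |φ − δ| = |-44.7° − (+5.000°)| = 49.700°.
Elevation = 90° − 49.700° = 40.3°.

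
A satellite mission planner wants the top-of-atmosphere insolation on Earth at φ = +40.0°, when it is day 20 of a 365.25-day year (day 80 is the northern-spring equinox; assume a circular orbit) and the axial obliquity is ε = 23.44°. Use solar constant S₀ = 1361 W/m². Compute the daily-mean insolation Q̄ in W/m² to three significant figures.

Solar longitude: λ_s = 360° × (20 − 80)/365.25 = -59.138°, i.e. -59.138° + 360° = 300.862°.
sin δ = sin 23.44° × sin 300.862° = -0.34146, so δ = -19.966°.
cos H₀ = −tan(+40.0°) tan(-19.966°) = 0.3048, H₀ = 1.2610 rad.
Bracket: H₀ sin φ sin δ + cos φ cos δ sin H₀ = 1.2610×0.64279×-0.34146 + 0.76604×0.93990×0.95240 = -0.276773 + 0.685729 = 0.408956.
Q̄ = (S₀/π) × [bracket] = (1361/π) × 0.408956 = 177.2 W/m².

Q̄ ≈ 177 W/m²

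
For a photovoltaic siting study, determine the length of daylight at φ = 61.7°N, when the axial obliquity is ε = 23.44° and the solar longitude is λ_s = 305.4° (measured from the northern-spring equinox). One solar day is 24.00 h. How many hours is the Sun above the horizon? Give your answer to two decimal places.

6.73 h

Solar declination: sin δ = sin ε · sin λ_s = sin 23.44° × sin 305.4° = -0.32425, so δ = -18.920°.
cos H₀ = −tan φ · tan δ = −tan(+61.7°) × tan(-18.920°) = 0.6366, so H₀ = 0.8807 rad = 50.46°.
Daylight = 2H₀/(2π) × 24.00 h = (0.8807/π) × 24.00 = 6.73 h.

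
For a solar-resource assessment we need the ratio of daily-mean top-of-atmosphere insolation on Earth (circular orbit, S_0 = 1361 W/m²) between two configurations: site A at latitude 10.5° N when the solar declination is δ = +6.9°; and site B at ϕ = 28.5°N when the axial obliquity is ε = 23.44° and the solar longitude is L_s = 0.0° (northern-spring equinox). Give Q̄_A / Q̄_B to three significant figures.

Q̄_A / Q̄_B ≈ 1.15

— Configuration A (ϕ=+10.5°):
cos h₀ = −tan(+10.5°) tan(+6.900°) = -0.0224, h₀ = 1.5932 rad.
Bracket: h₀ sin ϕ sin δ + cos ϕ cos δ sin h₀ = 1.5932×0.18224×0.12014 + 0.98325×0.99276×0.99975 = 0.034882 + 0.975887 = 1.010769.
Q̄ = (S_0/π) × [bracket] = (1361/π) × 1.010769 = 437.89 W/m².
— Configuration B (ϕ=+28.5°):
Solar declination: sin δ = sin ε · sin L_s = sin 23.44° × sin 0.0° = 0.00000, so δ = +0.000°.
cos h₀ = −tan(+28.5°) tan(+0.000°) = -0.0000, h₀ = 1.5708 rad.
Bracket: h₀ sin ϕ sin δ + cos ϕ cos δ sin h₀ = 1.5708×0.47716×0.00000 + 0.87882×1.00000×1.00000 = 0.000000 + 0.878820 = 0.878820.
Q̄ = (S_0/π) × [bracket] = (1361/π) × 0.878820 = 380.72 W/m².
Ratio Q̄_A / Q̄_B = 437.89 / 380.72 = 1.150.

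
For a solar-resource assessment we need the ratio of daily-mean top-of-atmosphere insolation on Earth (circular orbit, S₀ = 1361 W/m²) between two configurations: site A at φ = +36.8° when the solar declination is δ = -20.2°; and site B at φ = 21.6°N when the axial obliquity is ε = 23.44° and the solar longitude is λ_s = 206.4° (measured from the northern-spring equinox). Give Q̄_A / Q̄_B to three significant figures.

— Configuration A (φ=+36.8°):
cos H₀ = −tan(+36.8°) tan(-20.200°) = 0.2752, H₀ = 1.2920 rad.
Bracket: H₀ sin φ sin δ + cos φ cos δ sin H₀ = 1.2920×0.59902×-0.34530 + 0.80073×0.93849×0.96137 = -0.267239 + 0.722448 = 0.455209.
Q̄ = (S₀/π) × [bracket] = (1361/π) × 0.455209 = 197.21 W/m².
— Configuration B (φ=+21.6°):
Solar declination: sin δ = sin ε · sin λ_s = sin 23.44° × sin 206.4° = -0.17687, so δ = -10.188°.
cos H₀ = −tan(+21.6°) tan(-10.188°) = 0.0711, H₀ = 1.4996 rad.
Bracket: H₀ sin φ sin δ + cos φ cos δ sin H₀ = 1.4996×0.36812×-0.17687 + 0.92978×0.98423×0.99747 = -0.097638 + 0.912802 = 0.815164.
Q̄ = (S₀/π) × [bracket] = (1361/π) × 0.815164 = 353.15 W/m².
Ratio Q̄_A / Q̄_B = 197.21 / 353.15 = 0.5584.

Q̄_A / Q̄_B ≈ 0.558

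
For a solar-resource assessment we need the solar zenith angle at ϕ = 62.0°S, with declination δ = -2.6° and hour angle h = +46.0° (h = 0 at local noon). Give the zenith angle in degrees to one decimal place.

cos θ_z = sin ϕ sin δ + cos ϕ cos δ cos h = 0.040053 + 0.325787 = 0.365840.
θ_z = arccos(0.365840) = 68.5°.

θ_z = 68.5°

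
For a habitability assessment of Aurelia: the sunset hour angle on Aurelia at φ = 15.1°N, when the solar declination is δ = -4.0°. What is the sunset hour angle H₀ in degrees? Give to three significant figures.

cos H₀ = −tan φ · tan δ = −tan(+15.1°) × tan(-4.000°) = 0.0189, so H₀ = 1.5519 rad = 88.92°.

H₀ = 88.9°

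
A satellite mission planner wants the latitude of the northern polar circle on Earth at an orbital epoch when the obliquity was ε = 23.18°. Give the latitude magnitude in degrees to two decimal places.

66.82°

The polar circle is the lowest latitude that experiences at least one full rotation of continuous daylight at the northern-summer solstice; it lies at |ϕ| = 90° − ε = 90° − 23.18° = 66.82°.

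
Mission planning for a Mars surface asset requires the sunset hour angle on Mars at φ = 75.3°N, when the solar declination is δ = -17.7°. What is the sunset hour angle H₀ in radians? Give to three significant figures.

H₀ = 0.00 rad

cos H₀ = −tan φ · tan δ = 1.2165 ≥ 1, so the Sun never rises (polar night) and H₀ = 0.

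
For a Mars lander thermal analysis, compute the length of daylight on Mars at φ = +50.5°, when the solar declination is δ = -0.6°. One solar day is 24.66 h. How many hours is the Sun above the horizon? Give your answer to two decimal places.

cos H₀ = −tan φ · tan δ = −tan(+50.5°) × tan(-0.600°) = 0.0127, so H₀ = 1.5581 rad = 89.27°.
Daylight = 2H₀/(2π) × 24.66 h = (1.5581/π) × 24.66 = 12.23 h.

12.23 h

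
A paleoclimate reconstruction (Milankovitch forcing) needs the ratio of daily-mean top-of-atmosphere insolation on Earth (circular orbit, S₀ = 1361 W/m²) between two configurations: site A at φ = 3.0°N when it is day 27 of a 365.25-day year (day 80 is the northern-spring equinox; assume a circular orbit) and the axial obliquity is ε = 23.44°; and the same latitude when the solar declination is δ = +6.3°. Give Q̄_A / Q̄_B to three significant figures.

— Configuration A (φ=+3.0°):
Solar longitude: λ_s = 360° × (27 − 80)/365.25 = -52.238°, i.e. -52.238° + 360° = 307.762°.
sin δ = sin 23.44° × sin 307.762° = -0.31448, so δ = -18.329°.
cos H₀ = −tan(+3.0°) tan(-18.329°) = 0.0174, H₀ = 1.5534 rad.
Bracket: H₀ sin φ sin δ + cos φ cos δ sin H₀ = 1.5534×0.05234×-0.31448 + 0.99863×0.94927×0.99985 = -0.025569 + 0.947827 = 0.922258.
Q̄ = (S₀/π) × [bracket] = (1361/π) × 0.922258 = 399.54 W/m².
— Configuration B (φ=+3.0°):
cos H₀ = −tan(+3.0°) tan(+6.300°) = -0.0058, H₀ = 1.5766 rad.
Bracket: H₀ sin φ sin δ + cos φ cos δ sin H₀ = 1.5766×0.05234×0.10973 + 0.99863×0.99396×0.99998 = 0.009055 + 0.992578 = 1.001633.
Q̄ = (S₀/π) × [bracket] = (1361/π) × 1.001633 = 433.93 W/m².
Ratio Q̄_A / Q̄_B = 399.54 / 433.93 = 0.9207.

Q̄_A / Q̄_B ≈ 0.921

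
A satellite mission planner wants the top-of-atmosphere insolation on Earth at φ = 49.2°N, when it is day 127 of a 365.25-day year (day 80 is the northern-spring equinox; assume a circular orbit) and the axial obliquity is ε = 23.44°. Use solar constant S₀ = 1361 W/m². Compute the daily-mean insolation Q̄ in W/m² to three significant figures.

Solar longitude: λ_s = 360° × (127 − 80)/365.25 = 46.324°.
sin δ = sin 23.44° × sin 46.324° = 0.28771, so δ = +16.721°.
cos H₀ = −tan(+49.2°) tan(+16.721°) = -0.3480, H₀ = 1.9263 rad.
Bracket: H₀ sin φ sin δ + cos φ cos δ sin H₀ = 1.9263×0.75700×0.28771 + 0.65342×0.95772×0.93749 = 0.419541 + 0.586675 = 1.006216.
Q̄ = (S₀/π) × [bracket] = (1361/π) × 1.006216 = 435.9 W/m².

Q̄ ≈ 436 W/m²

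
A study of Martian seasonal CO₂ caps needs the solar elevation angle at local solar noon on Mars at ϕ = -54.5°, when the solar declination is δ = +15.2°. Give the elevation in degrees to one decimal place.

20.3°

At local noon the hour angle is zero, so the zenith angle equals |ϕ − δ| = |-54.5° − (+15.200°)| = 69.700°.
Elevation = 90° − 69.700° = 20.3°.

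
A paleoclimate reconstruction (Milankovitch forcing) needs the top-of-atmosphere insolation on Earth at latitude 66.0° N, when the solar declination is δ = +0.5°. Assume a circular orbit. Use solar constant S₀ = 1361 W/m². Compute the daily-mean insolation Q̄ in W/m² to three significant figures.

cos H₀ = −tan(+66.0°) tan(+0.500°) = -0.0196, H₀ = 1.5904 rad.
Bracket: H₀ sin φ sin δ + cos φ cos δ sin H₀ = 1.5904×0.91355×0.00873 + 0.40674×0.99996×0.99981 = 0.012684 + 0.406646 = 0.419330.
Q̄ = (S₀/π) × [bracket] = (1361/π) × 0.419330 = 181.7 W/m².

Q̄ ≈ 182 W/m²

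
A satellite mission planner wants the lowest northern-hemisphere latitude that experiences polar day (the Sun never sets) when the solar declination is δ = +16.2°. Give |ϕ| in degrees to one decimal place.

Polar day requires cos h₀ = −tan ϕ tan δ ≤ −1, i.e. tan ϕ tan δ ≥ 1.
The boundary is |tan ϕ| · |tan δ| = 1, so |ϕ| = 90° − |δ| = 90° − 16.2° = 73.8° in the northern hemisphere.

|ϕ| = 73.8°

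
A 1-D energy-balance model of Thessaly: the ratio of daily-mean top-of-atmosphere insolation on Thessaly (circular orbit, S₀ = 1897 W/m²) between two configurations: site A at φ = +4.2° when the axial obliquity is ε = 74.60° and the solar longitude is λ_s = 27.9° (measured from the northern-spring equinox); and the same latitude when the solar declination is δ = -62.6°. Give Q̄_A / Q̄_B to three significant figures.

— Configuration A (φ=+4.2°):
Solar declination: sin δ = sin ε · sin λ_s = sin 74.60° × sin 27.9° = 0.45113, so δ = +26.816°.
cos H₀ = −tan(+4.2°) tan(+26.816°) = -0.0371, H₀ = 1.6079 rad.
Bracket: H₀ sin φ sin δ + cos φ cos δ sin H₀ = 1.6079×0.07324×0.45113 + 0.99731×0.89246×0.99931 = 0.053126 + 0.889445 = 0.942571.
Q̄ = (S₀/π) × [bracket] = (1897/π) × 0.942571 = 569.16 W/m².
— Configuration B (φ=+4.2°):
cos H₀ = −tan(+4.2°) tan(-62.600°) = 0.1417, H₀ = 1.4286 rad.
Bracket: H₀ sin φ sin δ + cos φ cos δ sin H₀ = 1.4286×0.07324×-0.88782 + 0.99731×0.46020×0.98991 = -0.092893 + 0.454331 = 0.361438.
Q̄ = (S₀/π) × [bracket] = (1897/π) × 0.361438 = 218.25 W/m².
Ratio Q̄_A / Q̄_B = 569.16 / 218.25 = 2.608.

Q̄_A / Q̄_B ≈ 2.61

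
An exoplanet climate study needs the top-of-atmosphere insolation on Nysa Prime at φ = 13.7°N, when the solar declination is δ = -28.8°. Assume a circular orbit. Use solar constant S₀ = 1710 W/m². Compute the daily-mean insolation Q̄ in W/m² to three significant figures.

Q̄ ≈ 370 W/m²

cos H₀ = −tan(+13.7°) tan(-28.800°) = 0.1340, H₀ = 1.4364 rad.
Bracket: H₀ sin φ sin δ + cos φ cos δ sin H₀ = 1.4364×0.23684×-0.48175 + 0.97155×0.87631×0.99098 = -0.163890 + 0.843700 = 0.679810.
Q̄ = (S₀/π) × [bracket] = (1710/π) × 0.679810 = 370.0 W/m².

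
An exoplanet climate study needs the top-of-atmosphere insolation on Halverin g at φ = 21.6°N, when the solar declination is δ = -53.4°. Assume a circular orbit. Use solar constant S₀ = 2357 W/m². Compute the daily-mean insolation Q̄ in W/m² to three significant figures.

Q̄ ≈ 128 W/m²

cos H₀ = −tan(+21.6°) tan(-53.400°) = 0.5331, H₀ = 1.0085 rad.
Bracket: H₀ sin φ sin δ + cos φ cos δ sin H₀ = 1.0085×0.36812×-0.80282 + 0.92978×0.59622×0.84604 = -0.298046 + 0.469005 = 0.170959.
Q̄ = (S₀/π) × [bracket] = (2357/π) × 0.170959 = 128.3 W/m².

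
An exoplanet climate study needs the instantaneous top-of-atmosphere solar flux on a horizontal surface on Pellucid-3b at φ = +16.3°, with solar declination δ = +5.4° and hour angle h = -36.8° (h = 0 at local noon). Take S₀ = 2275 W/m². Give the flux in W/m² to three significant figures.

cos θ_z = sin φ sin δ + cos φ cos δ cos h = 0.026413 + 0.765135 = 0.791548.
Flux = S₀ · cos θ_z = 2275 × 0.791548 = 1801 W/m².

1.80e+03 W/m²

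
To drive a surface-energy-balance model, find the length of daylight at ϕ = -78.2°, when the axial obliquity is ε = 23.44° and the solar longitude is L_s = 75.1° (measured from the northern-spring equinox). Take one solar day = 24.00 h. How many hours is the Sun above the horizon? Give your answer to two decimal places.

Solar declination: sin δ = sin ε · sin L_s = sin 23.44° × sin 75.1° = 0.38441, so δ = +22.607°.
cos h₀ = −tan ϕ · tan δ = 1.9932 ≥ 1, so the Sun never rises (polar night) and h₀ = 0.
Daylight = 2h₀/(2π) × 24.00 h = (0.0000/π) × 24.00 = 0.00 h.

0.00 h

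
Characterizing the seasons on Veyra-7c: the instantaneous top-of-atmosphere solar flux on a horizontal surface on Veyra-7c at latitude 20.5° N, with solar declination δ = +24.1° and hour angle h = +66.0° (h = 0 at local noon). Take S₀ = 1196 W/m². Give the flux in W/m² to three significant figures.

cos θ_z = sin φ sin δ + cos φ cos δ cos h = 0.143000 + 0.347771 = 0.490771.
Flux = S₀ · cos θ_z = 1196 × 0.490771 = 587.0 W/m².

587 W/m²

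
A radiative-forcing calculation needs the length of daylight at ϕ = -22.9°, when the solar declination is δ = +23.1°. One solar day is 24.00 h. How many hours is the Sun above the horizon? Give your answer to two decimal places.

10.62 h

cos h₀ = −tan ϕ · tan δ = −tan(-22.9°) × tan(+23.100°) = 0.1802, so h₀ = 1.3896 rad = 79.62°.
Daylight = 2h₀/(2π) × 24.00 h = (1.3896/π) × 24.00 = 10.62 h.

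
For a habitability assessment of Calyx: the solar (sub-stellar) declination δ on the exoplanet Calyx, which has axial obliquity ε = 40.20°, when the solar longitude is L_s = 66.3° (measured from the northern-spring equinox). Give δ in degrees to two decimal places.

sin δ = sin ε · sin L_s = sin 40.20° × sin 66.3° = 0.591021.
δ = arcsin(0.591021) = +36.23°.

δ = +36.23°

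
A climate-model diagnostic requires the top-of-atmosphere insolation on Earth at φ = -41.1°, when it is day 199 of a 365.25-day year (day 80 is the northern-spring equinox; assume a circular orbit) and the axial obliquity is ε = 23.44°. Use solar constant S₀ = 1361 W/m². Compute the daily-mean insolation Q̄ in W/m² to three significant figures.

Solar longitude: λ_s = 360° × (199 − 80)/365.25 = 117.290°.
sin δ = sin 23.44° × sin 117.290° = 0.35352, so δ = +20.702°.
cos H₀ = −tan(-41.1°) tan(+20.702°) = 0.3297, H₀ = 1.2348 rad.
Bracket: H₀ sin φ sin δ + cos φ cos δ sin H₀ = 1.2348×-0.65738×0.35352 + 0.75356×0.93543×0.94409 = -0.286964 + 0.665492 = 0.378528.
Q̄ = (S₀/π) × [bracket] = (1361/π) × 0.378528 = 164.0 W/m².

Q̄ ≈ 164 W/m²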